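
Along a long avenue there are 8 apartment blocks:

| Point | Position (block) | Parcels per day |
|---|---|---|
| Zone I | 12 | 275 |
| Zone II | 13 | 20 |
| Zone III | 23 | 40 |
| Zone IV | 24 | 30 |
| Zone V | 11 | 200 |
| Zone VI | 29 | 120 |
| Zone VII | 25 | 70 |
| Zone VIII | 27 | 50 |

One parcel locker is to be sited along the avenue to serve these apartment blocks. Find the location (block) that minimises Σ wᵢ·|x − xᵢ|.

x = 12

For a sum of weighted absolute distances on a line, the optimum is the weighted median (not the mean). Total weight W = 805; half-weight = 402.5.
Sort by position and accumulate weight:
  block 11 (Zone V, w=200) → cum 200
  block 12 (Zone I, w=275) → cum 475  ≥ 402.5 → median here
  block 13 (Zone II, w=20) → cum 495
  block 23 (Zone III, w=40) → cum 535
  block 24 (Zone IV, w=30) → cum 565
  block 25 (Zone VII, w=70) → cum 635
  block 27 (Zone VIII, w=50) → cum 685
  block 29 (Zone VI, w=120) → cum 805
Optimal location: block 12.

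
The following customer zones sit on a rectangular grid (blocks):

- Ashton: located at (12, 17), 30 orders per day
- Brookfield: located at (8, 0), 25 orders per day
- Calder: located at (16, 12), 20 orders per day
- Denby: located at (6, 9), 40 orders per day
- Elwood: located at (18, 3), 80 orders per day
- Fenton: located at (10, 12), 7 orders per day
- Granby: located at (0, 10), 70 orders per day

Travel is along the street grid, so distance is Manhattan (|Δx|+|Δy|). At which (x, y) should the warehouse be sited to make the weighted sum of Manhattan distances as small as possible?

(10, 9)

Manhattan distance separates: Σwᵢ(|x−xᵢ|+|y−yᵢ|) = Σwᵢ|x−xᵢ| + Σwᵢ|y−yᵢ|, so x and y are optimised independently as 1-D weighted medians.
Total weight W = 272; half = 136.
x-coordinate, sorted with cumulative weight:
  x=0 (Granby, w=70) cum 70
  x=6 (Denby, w=40) cum 110
  x=8 (Brookfield, w=25) cum 135
  x=10 (Fenton, w=7) cum 142  ← median
  x=12 (Ashton, w=30) cum 172
  x=16 (Calder, w=20) cum 192
  x=18 (Elwood, w=80) cum 272
⇒ x* = 10
y-coordinate, sorted with cumulative weight:
  y=0 (Brookfield, w=25) cum 25
  y=3 (Elwood, w=80) cum 105
  y=9 (Denby, w=40) cum 145  ← median
  y=10 (Granby, w=70) cum 215
  y=12 (Calder, w=20) cum 235
  y=12 (Fenton, w=7) cum 242
  y=17 (Ashton, w=30) cum 272
⇒ y* = 9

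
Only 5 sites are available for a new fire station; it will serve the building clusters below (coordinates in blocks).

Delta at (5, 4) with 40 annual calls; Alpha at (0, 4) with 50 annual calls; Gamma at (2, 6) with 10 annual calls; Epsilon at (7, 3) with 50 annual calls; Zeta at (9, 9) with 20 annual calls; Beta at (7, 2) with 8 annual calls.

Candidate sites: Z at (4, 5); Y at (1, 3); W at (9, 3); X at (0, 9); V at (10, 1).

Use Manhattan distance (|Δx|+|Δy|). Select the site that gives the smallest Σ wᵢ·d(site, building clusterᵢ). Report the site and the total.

Total weighted distance at each candidate:
  Z (4, 5): total = 838
  Y (1, 3): total = 976
  W (9, 3): total = 1044
  X (0, 9): total = 1642
  V (10, 1): total = 1562
Minimum is at Z with total 838 blocks.

Z, total 838 blocks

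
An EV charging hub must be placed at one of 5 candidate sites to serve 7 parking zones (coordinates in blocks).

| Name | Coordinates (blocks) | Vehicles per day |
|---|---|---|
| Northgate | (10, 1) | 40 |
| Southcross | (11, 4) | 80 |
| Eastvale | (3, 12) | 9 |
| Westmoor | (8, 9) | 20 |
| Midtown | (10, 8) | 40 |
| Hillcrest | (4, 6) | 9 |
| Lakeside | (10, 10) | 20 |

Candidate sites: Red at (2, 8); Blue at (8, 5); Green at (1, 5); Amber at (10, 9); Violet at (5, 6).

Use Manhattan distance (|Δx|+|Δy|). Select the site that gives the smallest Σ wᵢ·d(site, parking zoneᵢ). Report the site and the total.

Total weighted distance at each candidate:
  Red (2, 8): total = 2381
  Blue (8, 5): total = 1133
  Green (1, 5): total = 2497
  Amber (10, 9): total = 1071
  Violet (5, 6): total = 1701
Minimum is at Amber with total 1071 blocks.

Amber, total 1071 blocks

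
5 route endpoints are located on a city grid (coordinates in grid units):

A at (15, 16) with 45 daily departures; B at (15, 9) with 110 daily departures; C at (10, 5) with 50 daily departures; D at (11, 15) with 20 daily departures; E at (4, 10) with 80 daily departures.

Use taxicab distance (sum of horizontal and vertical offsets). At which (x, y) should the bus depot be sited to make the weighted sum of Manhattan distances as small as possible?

Manhattan distance separates: Σwᵢ(|x−xᵢ|+|y−yᵢ|) = Σwᵢ|x−xᵢ| + Σwᵢ|y−yᵢ|, so x and y are optimised independently as 1-D weighted medians.
Total weight W = 305; half = 152.5.
x-coordinate, sorted with cumulative weight:
  x=4 (E, w=80) cum 80
  x=10 (C, w=50) cum 130
  x=11 (D, w=20) cum 150
  x=15 (A, w=45) cum 195  ← median
  x=15 (B, w=110) cum 305
⇒ x* = 15
y-coordinate, sorted with cumulative weight:
  y=5 (C, w=50) cum 50
  y=9 (B, w=110) cum 160  ← median
  y=10 (E, w=80) cum 240
  y=15 (D, w=20) cum 260
  y=16 (A, w=45) cum 305
⇒ y* = 9

(15, 9)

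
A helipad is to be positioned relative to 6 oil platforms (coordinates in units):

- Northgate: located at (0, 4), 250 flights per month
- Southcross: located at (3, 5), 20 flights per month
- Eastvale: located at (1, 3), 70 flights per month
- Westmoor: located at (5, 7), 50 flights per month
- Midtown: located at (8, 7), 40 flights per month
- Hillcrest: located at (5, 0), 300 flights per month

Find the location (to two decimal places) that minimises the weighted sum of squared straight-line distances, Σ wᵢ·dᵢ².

(3.01, 2.66)

The minimiser of Σwᵢ‖p−pᵢ‖² is the weighted centroid p* = (Σwᵢpᵢ)/(Σwᵢ).
Σwᵢ = 730.
Σwᵢxᵢ = 250·0 + 20·3 + 70·1 + 50·5 + 40·8 + 300·5 = 2200.
Σwᵢyᵢ = 250·4 + 20·5 + 70·3 + 50·7 + 40·7 + 300·0 = 1940.
x* = 2200/730 = 3.01, y* = 1940/730 = 2.66.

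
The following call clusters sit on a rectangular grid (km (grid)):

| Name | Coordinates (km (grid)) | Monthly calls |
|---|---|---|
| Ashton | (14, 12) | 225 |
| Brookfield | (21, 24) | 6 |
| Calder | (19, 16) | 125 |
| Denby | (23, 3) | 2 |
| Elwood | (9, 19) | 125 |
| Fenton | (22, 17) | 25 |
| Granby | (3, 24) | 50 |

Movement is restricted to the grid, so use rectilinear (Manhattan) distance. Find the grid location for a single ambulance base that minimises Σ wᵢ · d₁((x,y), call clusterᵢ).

(14, 16)

Manhattan distance separates: Σwᵢ(|x−xᵢ|+|y−yᵢ|) = Σwᵢ|x−xᵢ| + Σwᵢ|y−yᵢ|, so x and y are optimised independently as 1-D weighted medians.
Total weight W = 558; half = 279.
x-coordinate, sorted with cumulative weight:
  x=3 (Granby, w=50) cum 50
  x=9 (Elwood, w=125) cum 175
  x=14 (Ashton, w=225) cum 400  ← median
  x=19 (Calder, w=125) cum 525
  x=21 (Brookfield, w=6) cum 531
  x=22 (Fenton, w=25) cum 556
  x=23 (Denby, w=2) cum 558
⇒ x* = 14
y-coordinate, sorted with cumulative weight:
  y=3 (Denby, w=2) cum 2
  y=12 (Ashton, w=225) cum 227
  y=16 (Calder, w=125) cum 352  ← median
  y=17 (Fenton, w=25) cum 377
  y=19 (Elwood, w=125) cum 502
  y=24 (Brookfield, w=6) cum 508
  y=24 (Granby, w=50) cum 558
⇒ y* = 16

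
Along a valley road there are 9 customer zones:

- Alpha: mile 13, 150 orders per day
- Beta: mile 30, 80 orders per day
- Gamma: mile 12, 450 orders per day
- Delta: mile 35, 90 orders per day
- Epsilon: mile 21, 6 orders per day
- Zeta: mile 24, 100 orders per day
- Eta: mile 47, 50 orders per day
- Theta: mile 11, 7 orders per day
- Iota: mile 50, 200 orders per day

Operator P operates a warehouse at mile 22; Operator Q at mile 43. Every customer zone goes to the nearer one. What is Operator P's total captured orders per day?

The indifferent point is the midpoint (22+43)/2 = 32.5; customer zones left of it (closer to Operator P at 22) go to Operator P, those right go to Operator Q.
  Theta at 11 (w=7) → Operator P
  Gamma at 12 (w=450) → Operator P
  Alpha at 13 (w=150) → Operator P
  Epsilon at 21 (w=6) → Operator P
  Zeta at 24 (w=100) → Operator P
  Beta at 30 (w=80) → Operator P
  Delta at 35 (w=90) → Operator Q
  Eta at 47 (w=50) → Operator Q
  Iota at 50 (w=200) → Operator Q
Operator P captures 793; Operator Q captures 340.

793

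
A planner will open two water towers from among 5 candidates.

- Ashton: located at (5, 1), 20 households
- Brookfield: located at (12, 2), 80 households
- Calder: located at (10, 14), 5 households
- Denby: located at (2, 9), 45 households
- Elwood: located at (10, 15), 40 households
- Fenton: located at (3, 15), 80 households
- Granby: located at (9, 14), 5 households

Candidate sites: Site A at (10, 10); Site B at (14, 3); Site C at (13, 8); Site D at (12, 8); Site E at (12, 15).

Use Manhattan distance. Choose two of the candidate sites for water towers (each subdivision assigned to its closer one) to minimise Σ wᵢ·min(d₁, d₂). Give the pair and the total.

{Site B, Site E}, total 2015

Evaluate every pair (each demand assigned to the nearer of the two):
  {Site B, Site E}: total = 2015
  {Site A, Site B}: total = 2070
  {Site D, Site E}: total = 2090
  {Site C, Site E}: total = 2235
  {Site A, Site E}: total = 2320
  {Site A, Site D}: total = 2370
  {Site A, Site C}: total = 2450
  {Site B, Site D}: total = 2680
  {Site B, Site C}: total = 2855
  {Site C, Site D}: total = 2980
Best pair: {Site B, Site E} with total 2015.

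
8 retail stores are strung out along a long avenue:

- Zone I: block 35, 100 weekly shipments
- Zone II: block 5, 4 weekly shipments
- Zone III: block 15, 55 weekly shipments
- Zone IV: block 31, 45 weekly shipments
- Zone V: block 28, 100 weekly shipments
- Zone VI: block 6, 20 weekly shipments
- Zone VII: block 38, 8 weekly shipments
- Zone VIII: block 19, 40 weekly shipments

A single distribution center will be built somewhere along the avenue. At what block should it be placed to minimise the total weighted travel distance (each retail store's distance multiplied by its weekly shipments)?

For a sum of weighted absolute distances on a line, the optimum is the weighted median (not the mean). Total weight W = 372; half-weight = 186.
Sort by position and accumulate weight:
  block 5 (Zone II, w=4) → cum 4
  block 6 (Zone VI, w=20) → cum 24
  block 15 (Zone III, w=55) → cum 79
  block 19 (Zone VIII, w=40) → cum 119
  block 28 (Zone V, w=100) → cum 219  ≥ 186 → median here
  block 31 (Zone IV, w=45) → cum 264
  block 35 (Zone I, w=100) → cum 364
  block 38 (Zone VII, w=8) → cum 372
Optimal location: block 28.

x = 28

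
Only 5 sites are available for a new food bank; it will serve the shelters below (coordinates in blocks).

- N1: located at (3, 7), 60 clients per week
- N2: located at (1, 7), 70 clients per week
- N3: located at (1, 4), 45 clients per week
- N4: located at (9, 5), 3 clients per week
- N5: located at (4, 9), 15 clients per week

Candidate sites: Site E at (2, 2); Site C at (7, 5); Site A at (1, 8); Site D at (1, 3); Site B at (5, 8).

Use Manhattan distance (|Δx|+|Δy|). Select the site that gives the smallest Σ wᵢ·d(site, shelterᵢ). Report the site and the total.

Site A, total 523 blocks

Total weighted distance at each candidate:
  Site E (2, 2): total = 1080
  Site C (7, 5): total = 1346
  Site A (1, 8): total = 523
  Site D (1, 3): total = 850
  Site B (5, 8): total = 941
Minimum is at Site A with total 523 blocks.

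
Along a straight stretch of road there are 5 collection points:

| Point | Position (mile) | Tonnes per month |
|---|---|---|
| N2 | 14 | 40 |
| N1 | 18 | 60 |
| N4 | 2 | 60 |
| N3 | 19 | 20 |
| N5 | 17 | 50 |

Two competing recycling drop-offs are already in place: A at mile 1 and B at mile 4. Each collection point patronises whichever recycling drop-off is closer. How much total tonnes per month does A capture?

The indifferent point is the midpoint (1+4)/2 = 2.5; collection points left of it (closer to A at 1) go to A, those right go to B.
  N4 at 2 (w=60) → A
  N2 at 14 (w=40) → B
  N5 at 17 (w=50) → B
  N1 at 18 (w=60) → B
  N3 at 19 (w=20) → B
A captures 60; B captures 170.

60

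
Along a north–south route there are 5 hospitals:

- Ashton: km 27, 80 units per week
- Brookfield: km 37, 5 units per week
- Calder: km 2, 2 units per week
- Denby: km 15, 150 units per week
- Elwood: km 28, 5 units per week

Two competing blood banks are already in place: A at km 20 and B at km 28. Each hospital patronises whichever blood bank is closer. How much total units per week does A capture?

The indifferent point is the midpoint (20+28)/2 = 24; hospitals left of it (closer to A at 20) go to A, those right go to B.
  Calder at 2 (w=2) → A
  Denby at 15 (w=150) → A
  Ashton at 27 (w=80) → B
  Elwood at 28 (w=5) → B
  Brookfield at 37 (w=5) → B
A captures 152; B captures 90.

152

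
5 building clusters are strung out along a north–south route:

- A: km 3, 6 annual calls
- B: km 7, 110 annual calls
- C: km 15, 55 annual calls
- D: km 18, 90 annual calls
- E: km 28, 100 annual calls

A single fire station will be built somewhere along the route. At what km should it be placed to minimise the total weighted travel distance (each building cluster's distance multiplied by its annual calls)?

For a sum of weighted absolute distances on a line, the optimum is the weighted median (not the mean). Total weight W = 361; half-weight = 180.5.
Sort by position and accumulate weight:
  km 3 (A, w=6) → cum 6
  km 7 (B, w=110) → cum 116
  km 15 (C, w=55) → cum 171
  km 18 (D, w=90) → cum 261  ≥ 180.5 → median here
  km 28 (E, w=100) → cum 361
Optimal location: km 18.

x = 18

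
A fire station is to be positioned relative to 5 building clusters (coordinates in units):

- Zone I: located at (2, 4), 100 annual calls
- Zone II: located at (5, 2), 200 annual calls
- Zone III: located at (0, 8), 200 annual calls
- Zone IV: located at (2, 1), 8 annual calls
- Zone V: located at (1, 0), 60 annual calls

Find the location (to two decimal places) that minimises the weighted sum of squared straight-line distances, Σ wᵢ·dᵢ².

The minimiser of Σwᵢ‖p−pᵢ‖² is the weighted centroid p* = (Σwᵢpᵢ)/(Σwᵢ).
Σwᵢ = 568.
Σwᵢxᵢ = 100·2 + 200·5 + 200·0 + 8·2 + 60·1 = 1276.
Σwᵢyᵢ = 100·4 + 200·2 + 200·8 + 8·1 + 60·0 = 2408.
x* = 1276/568 = 2.25, y* = 2408/568 = 4.24.

(2.25, 4.24)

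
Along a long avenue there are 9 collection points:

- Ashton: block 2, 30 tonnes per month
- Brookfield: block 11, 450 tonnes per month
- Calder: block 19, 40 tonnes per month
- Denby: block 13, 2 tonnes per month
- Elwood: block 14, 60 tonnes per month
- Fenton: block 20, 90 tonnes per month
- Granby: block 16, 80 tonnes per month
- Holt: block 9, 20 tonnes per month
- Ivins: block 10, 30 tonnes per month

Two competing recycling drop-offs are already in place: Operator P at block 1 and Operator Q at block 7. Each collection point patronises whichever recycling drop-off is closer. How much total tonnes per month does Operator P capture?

30

The indifferent point is the midpoint (1+7)/2 = 4; collection points left of it (closer to Operator P at 1) go to Operator P, those right go to Operator Q.
  Ashton at 2 (w=30) → Operator P
  Holt at 9 (w=20) → Operator Q
  Ivins at 10 (w=30) → Operator Q
  Brookfield at 11 (w=450) → Operator Q
  Denby at 13 (w=2) → Operator Q
  Elwood at 14 (w=60) → Operator Q
  Granby at 16 (w=80) → Operator Q
  Calder at 19 (w=40) → Operator Q
  Fenton at 20 (w=90) → Operator Q
Operator P captures 30; Operator Q captures 772.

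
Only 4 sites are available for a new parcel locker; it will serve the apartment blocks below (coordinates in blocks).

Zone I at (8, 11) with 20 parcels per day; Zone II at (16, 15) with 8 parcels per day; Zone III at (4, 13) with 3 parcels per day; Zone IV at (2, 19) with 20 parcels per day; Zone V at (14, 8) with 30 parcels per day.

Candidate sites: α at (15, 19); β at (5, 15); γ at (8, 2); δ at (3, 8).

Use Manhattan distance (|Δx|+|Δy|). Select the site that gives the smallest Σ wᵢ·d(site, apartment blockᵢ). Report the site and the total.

β, total 857 blocks

Total weighted distance at each candidate:
  α (15, 19): total = 1011
  β (5, 15): total = 857
  γ (8, 2): total = 1213
  δ (3, 8): total = 908
Minimum is at β with total 857 blocks.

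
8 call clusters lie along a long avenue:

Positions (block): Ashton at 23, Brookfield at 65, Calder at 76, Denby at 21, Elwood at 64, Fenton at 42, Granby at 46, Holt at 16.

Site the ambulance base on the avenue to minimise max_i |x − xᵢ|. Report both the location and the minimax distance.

The 1-center on a line is the midpoint of the two extreme points: leftmost at 16, rightmost at 76.
Optimal location = (16 + 76)/2 = 46; maximum distance = (76 − 16)/2 = 30.

location 46, max distance 30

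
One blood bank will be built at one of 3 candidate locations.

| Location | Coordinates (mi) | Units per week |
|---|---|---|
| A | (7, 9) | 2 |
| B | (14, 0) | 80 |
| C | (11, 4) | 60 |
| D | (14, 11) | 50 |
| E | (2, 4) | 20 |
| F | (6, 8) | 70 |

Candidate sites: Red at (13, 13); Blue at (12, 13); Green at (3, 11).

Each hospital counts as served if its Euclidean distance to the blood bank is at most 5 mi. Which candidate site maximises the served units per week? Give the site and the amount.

Green, covering 72

Coverage radius r = 5 mi; a point is covered iff (Δx)²+(Δy)² ≤ 5² = 25.
  Red (13, 13): covers {D} → 50
  Blue (12, 13): covers {D} → 50
  Green (3, 11): covers {A, F} → 72
Maximum coverage at Green: 72 units per week.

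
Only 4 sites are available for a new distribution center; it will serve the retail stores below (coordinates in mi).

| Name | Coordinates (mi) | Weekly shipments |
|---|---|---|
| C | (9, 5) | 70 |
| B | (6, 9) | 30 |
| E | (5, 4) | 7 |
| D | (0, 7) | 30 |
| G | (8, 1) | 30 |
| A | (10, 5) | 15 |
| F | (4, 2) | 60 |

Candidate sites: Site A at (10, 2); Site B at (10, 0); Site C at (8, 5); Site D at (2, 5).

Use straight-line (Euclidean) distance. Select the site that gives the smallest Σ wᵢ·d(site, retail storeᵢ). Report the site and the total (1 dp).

Total weighted distance at each candidate:
  Site A (10, 2): total = 1308.4
  Site B (10, 0): total = 1585.0
  Site C (8, 5): total = 923.7
  Site D (2, 5): total = 1319.4
Minimum is at Site C with total 923.7 mi.

Site C, total 923.7 mi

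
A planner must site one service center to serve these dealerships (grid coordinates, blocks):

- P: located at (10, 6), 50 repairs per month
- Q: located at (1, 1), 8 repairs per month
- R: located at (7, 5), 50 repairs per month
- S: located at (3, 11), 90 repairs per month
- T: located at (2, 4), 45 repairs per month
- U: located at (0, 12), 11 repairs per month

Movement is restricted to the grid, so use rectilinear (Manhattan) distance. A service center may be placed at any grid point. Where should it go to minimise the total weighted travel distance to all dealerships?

Manhattan distance separates: Σwᵢ(|x−xᵢ|+|y−yᵢ|) = Σwᵢ|x−xᵢ| + Σwᵢ|y−yᵢ|, so x and y are optimised independently as 1-D weighted medians.
Total weight W = 254; half = 127.
x-coordinate, sorted with cumulative weight:
  x=0 (U, w=11) cum 11
  x=1 (Q, w=8) cum 19
  x=2 (T, w=45) cum 64
  x=3 (S, w=90) cum 154  ← median
  x=7 (R, w=50) cum 204
  x=10 (P, w=50) cum 254
⇒ x* = 3
y-coordinate, sorted with cumulative weight:
  y=1 (Q, w=8) cum 8
  y=4 (T, w=45) cum 53
  y=5 (R, w=50) cum 103
  y=6 (P, w=50) cum 153  ← median
  y=11 (S, w=90) cum 243
  y=12 (U, w=11) cum 254
⇒ y* = 6

(3, 6)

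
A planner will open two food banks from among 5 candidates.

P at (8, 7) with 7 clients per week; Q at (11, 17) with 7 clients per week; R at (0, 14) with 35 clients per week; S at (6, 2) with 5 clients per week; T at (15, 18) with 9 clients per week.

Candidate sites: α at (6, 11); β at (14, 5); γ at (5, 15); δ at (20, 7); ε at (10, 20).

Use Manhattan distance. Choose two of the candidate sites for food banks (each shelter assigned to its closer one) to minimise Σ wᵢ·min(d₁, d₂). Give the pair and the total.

Evaluate every pair (each demand assigned to the nearer of the two):
  {γ, ε}: total = 448
  {α, γ}: total = 470
  {α, ε}: total = 493
  {β, γ}: total = 494
  {γ, δ}: total = 530
  {α, β}: total = 605
  {α, δ}: total = 623
  {β, ε}: total = 762
  {δ, ε}: total = 830
  {β, δ}: total = 1147
Best pair: {γ, ε} with total 448.

{γ, ε}, total 448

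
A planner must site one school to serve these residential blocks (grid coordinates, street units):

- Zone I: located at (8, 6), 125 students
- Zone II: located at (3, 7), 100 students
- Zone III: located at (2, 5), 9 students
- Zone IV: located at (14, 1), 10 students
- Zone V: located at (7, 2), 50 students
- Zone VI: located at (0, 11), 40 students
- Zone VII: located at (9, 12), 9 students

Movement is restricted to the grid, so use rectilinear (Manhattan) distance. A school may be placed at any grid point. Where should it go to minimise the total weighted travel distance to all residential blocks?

(7, 6)

Manhattan distance separates: Σwᵢ(|x−xᵢ|+|y−yᵢ|) = Σwᵢ|x−xᵢ| + Σwᵢ|y−yᵢ|, so x and y are optimised independently as 1-D weighted medians.
Total weight W = 343; half = 171.5.
x-coordinate, sorted with cumulative weight:
  x=0 (Zone VI, w=40) cum 40
  x=2 (Zone III, w=9) cum 49
  x=3 (Zone II, w=100) cum 149
  x=7 (Zone V, w=50) cum 199  ← median
  x=8 (Zone I, w=125) cum 324
  x=9 (Zone VII, w=9) cum 333
  x=14 (Zone IV, w=10) cum 343
⇒ x* = 7
y-coordinate, sorted with cumulative weight:
  y=1 (Zone IV, w=10) cum 10
  y=2 (Zone V, w=50) cum 60
  y=5 (Zone III, w=9) cum 69
  y=6 (Zone I, w=125) cum 194  ← median
  y=7 (Zone II, w=100) cum 294
  y=11 (Zone VI, w=40) cum 334
  y=12 (Zone VII, w=9) cum 343
⇒ y* = 6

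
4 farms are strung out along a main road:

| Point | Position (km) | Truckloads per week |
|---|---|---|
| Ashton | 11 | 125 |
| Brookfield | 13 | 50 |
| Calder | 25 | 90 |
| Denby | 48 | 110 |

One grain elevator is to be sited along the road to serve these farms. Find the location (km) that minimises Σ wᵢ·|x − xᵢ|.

x = 25

For a sum of weighted absolute distances on a line, the optimum is the weighted median (not the mean). Total weight W = 375; half-weight = 187.5.
Sort by position and accumulate weight:
  km 11 (Ashton, w=125) → cum 125
  km 13 (Brookfield, w=50) → cum 175
  km 25 (Calder, w=90) → cum 265  ≥ 187.5 → median here
  km 48 (Denby, w=110) → cum 375
Optimal location: km 25.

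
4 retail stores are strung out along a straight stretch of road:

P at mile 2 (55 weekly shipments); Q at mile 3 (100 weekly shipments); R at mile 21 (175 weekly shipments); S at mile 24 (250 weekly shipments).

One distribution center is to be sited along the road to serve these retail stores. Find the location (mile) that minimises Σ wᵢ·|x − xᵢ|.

For a sum of weighted absolute distances on a line, the optimum is the weighted median (not the mean). Total weight W = 580; half-weight = 290.
Sort by position and accumulate weight:
  mile 2 (P, w=55) → cum 55
  mile 3 (Q, w=100) → cum 155
  mile 21 (R, w=175) → cum 330  ≥ 290 → median here
  mile 24 (S, w=250) → cum 580
Optimal location: mile 21.

x = 21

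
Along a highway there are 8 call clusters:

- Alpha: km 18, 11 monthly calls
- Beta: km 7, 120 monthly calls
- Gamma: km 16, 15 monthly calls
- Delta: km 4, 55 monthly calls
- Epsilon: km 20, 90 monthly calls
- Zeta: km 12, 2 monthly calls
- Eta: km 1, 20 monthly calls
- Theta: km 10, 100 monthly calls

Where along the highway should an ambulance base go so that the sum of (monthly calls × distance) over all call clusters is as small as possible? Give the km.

For a sum of weighted absolute distances on a line, the optimum is the weighted median (not the mean). Total weight W = 413; half-weight = 206.5.
Sort by position and accumulate weight:
  km 1 (Eta, w=20) → cum 20
  km 4 (Delta, w=55) → cum 75
  km 7 (Beta, w=120) → cum 195
  km 10 (Theta, w=100) → cum 295  ≥ 206.5 → median here
  km 12 (Zeta, w=2) → cum 297
  km 16 (Gamma, w=15) → cum 312
  km 18 (Alpha, w=11) → cum 323
  km 20 (Epsilon, w=90) → cum 413
Optimal location: km 10.

x = 10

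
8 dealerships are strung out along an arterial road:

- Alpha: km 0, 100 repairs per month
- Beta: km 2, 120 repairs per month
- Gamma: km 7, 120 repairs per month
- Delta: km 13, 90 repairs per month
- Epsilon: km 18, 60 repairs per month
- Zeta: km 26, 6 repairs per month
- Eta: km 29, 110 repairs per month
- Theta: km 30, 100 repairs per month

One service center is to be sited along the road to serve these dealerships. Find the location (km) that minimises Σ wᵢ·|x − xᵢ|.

For a sum of weighted absolute distances on a line, the optimum is the weighted median (not the mean). Total weight W = 706; half-weight = 353.
Sort by position and accumulate weight:
  km 0 (Alpha, w=100) → cum 100
  km 2 (Beta, w=120) → cum 220
  km 7 (Gamma, w=120) → cum 340
  km 13 (Delta, w=90) → cum 430  ≥ 353 → median here
  km 18 (Epsilon, w=60) → cum 490
  km 26 (Zeta, w=6) → cum 496
  km 29 (Eta, w=110) → cum 606
  km 30 (Theta, w=100) → cum 706
Optimal location: km 13.

x = 13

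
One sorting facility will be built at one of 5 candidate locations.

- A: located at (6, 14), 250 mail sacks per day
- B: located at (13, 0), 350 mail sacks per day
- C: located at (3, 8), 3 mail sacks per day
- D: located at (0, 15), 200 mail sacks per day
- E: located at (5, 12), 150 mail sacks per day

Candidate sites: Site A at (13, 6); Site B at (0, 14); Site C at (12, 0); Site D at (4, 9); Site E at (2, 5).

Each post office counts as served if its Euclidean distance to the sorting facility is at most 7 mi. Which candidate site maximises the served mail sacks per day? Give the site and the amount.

Site B, covering 603

Coverage radius r = 7 mi; a point is covered iff (Δx)²+(Δy)² ≤ 7² = 49.
  Site A (13, 6): covers {B} → 350
  Site B (0, 14): covers {A, C, D, E} → 603
  Site C (12, 0): covers {B} → 350
  Site D (4, 9): covers {A, C, E} → 403
  Site E (2, 5): covers {C} → 3
Maximum coverage at Site B: 603 mail sacks per day.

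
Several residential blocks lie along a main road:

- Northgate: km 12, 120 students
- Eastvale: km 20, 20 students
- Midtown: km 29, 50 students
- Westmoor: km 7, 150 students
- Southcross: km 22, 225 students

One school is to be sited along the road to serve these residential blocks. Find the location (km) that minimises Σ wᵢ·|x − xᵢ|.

For a sum of weighted absolute distances on a line, the optimum is the weighted median (not the mean). Total weight W = 565; half-weight = 282.5.
Sort by position and accumulate weight:
  km 7 (Westmoor, w=150) → cum 150
  km 12 (Northgate, w=120) → cum 270
  km 20 (Eastvale, w=20) → cum 290  ≥ 282.5 → median here
  km 22 (Southcross, w=225) → cum 515
  km 29 (Midtown, w=50) → cum 565
Optimal location: km 20.

x = 20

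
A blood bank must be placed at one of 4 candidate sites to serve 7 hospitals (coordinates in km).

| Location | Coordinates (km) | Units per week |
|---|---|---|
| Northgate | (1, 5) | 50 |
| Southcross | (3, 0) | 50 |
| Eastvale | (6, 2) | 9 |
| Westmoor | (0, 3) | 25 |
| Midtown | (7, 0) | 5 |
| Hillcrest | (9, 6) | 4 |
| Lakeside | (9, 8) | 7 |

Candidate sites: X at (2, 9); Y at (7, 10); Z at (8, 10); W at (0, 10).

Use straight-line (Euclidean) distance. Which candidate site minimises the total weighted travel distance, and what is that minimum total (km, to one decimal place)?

X, total 1021.0 km

Total weighted distance at each candidate:
  X (2, 9): total = 1021.0
  Y (7, 10): total = 1336.8
  Z (8, 10): total = 1411.5
  W (0, 10): total = 1206.9
Minimum is at X with total 1021.0 km.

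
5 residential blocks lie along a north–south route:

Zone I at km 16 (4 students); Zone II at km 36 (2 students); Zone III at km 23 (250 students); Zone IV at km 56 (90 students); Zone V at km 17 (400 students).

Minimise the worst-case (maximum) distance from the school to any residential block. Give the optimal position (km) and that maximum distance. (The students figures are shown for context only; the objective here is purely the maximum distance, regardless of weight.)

The 1-center on a line is the midpoint of the two extreme points: leftmost at 16, rightmost at 56.
Optimal location = (16 + 56)/2 = 36; maximum distance = (56 − 16)/2 = 20.

location 36, max distance 20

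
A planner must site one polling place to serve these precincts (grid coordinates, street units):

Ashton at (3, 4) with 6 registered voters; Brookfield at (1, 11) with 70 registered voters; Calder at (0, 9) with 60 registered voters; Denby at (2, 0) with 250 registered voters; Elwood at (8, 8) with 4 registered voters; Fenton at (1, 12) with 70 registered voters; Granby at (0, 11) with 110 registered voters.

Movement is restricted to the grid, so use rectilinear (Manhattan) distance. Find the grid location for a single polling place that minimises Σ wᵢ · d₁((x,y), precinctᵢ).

(1, 9)

Manhattan distance separates: Σwᵢ(|x−xᵢ|+|y−yᵢ|) = Σwᵢ|x−xᵢ| + Σwᵢ|y−yᵢ|, so x and y are optimised independently as 1-D weighted medians.
Total weight W = 570; half = 285.
x-coordinate, sorted with cumulative weight:
  x=0 (Calder, w=60) cum 60
  x=0 (Granby, w=110) cum 170
  x=1 (Brookfield, w=70) cum 240
  x=1 (Fenton, w=70) cum 310  ← median
  x=2 (Denby, w=250) cum 560
  x=3 (Ashton, w=6) cum 566
  x=8 (Elwood, w=4) cum 570
⇒ x* = 1
y-coordinate, sorted with cumulative weight:
  y=0 (Denby, w=250) cum 250
  y=4 (Ashton, w=6) cum 256
  y=8 (Elwood, w=4) cum 260
  y=9 (Calder, w=60) cum 320  ← median
  y=11 (Brookfield, w=70) cum 390
  y=11 (Granby, w=110) cum 500
  y=12 (Fenton, w=70) cum 570
⇒ y* = 9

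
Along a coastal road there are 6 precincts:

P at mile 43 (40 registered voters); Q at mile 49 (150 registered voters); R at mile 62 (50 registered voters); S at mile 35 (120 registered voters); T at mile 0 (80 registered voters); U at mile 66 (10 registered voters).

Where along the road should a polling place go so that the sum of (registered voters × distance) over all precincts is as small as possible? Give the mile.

x = 43

For a sum of weighted absolute distances on a line, the optimum is the weighted median (not the mean). Total weight W = 450; half-weight = 225.
Sort by position and accumulate weight:
  mile 0 (T, w=80) → cum 80
  mile 35 (S, w=120) → cum 200
  mile 43 (P, w=40) → cum 240  ≥ 225 → median here
  mile 49 (Q, w=150) → cum 390
  mile 62 (R, w=50) → cum 440
  mile 66 (U, w=10) → cum 450
Optimal location: mile 43.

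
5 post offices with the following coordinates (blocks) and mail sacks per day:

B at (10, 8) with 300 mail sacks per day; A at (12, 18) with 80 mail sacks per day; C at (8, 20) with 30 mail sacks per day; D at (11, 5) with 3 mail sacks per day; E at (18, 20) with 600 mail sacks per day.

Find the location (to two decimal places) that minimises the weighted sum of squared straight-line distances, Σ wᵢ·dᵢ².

The minimiser of Σwᵢ‖p−pᵢ‖² is the weighted centroid p* = (Σwᵢpᵢ)/(Σwᵢ).
Σwᵢ = 1013.
Σwᵢxᵢ = 300·10 + 80·12 + 30·8 + 3·11 + 600·18 = 15033.
Σwᵢyᵢ = 300·8 + 80·18 + 30·20 + 3·5 + 600·20 = 16455.
x* = 15033/1013 = 14.84, y* = 16455/1013 = 16.24.

(14.84, 16.24)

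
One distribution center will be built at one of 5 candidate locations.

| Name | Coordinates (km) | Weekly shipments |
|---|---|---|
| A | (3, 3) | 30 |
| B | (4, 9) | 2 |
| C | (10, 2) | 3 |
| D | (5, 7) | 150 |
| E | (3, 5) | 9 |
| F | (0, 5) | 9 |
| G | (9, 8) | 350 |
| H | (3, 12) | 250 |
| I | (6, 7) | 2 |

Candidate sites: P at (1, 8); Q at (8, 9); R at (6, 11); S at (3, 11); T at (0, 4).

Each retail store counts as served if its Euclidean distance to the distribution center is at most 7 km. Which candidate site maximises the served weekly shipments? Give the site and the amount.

Coverage radius r = 7 km; a point is covered iff (Δx)²+(Δy)² ≤ 7² = 49.
  P (1, 8): covers {A, B, D, E, F, H, I} → 452
  Q (8, 9): covers {B, D, E, G, H, I} → 763
  R (6, 11): covers {B, D, E, G, H, I} → 763
  S (3, 11): covers {B, D, E, F, G, H, I} → 772
  T (0, 4): covers {A, B, D, E, F, I} → 202
Maximum coverage at S: 772 weekly shipments.

S, covering 772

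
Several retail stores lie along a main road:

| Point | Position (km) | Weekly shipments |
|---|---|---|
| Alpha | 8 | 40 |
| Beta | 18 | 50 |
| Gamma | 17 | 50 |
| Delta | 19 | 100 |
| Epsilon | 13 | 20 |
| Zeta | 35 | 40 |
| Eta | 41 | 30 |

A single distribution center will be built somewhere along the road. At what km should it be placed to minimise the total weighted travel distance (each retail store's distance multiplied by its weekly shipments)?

x = 19

For a sum of weighted absolute distances on a line, the optimum is the weighted median (not the mean). Total weight W = 330; half-weight = 165.
Sort by position and accumulate weight:
  km 8 (Alpha, w=40) → cum 40
  km 13 (Epsilon, w=20) → cum 60
  km 17 (Gamma, w=50) → cum 110
  km 18 (Beta, w=50) → cum 160
  km 19 (Delta, w=100) → cum 260  ≥ 165 → median here
  km 35 (Zeta, w=40) → cum 300
  km 41 (Eta, w=30) → cum 330
Optimal location: km 19.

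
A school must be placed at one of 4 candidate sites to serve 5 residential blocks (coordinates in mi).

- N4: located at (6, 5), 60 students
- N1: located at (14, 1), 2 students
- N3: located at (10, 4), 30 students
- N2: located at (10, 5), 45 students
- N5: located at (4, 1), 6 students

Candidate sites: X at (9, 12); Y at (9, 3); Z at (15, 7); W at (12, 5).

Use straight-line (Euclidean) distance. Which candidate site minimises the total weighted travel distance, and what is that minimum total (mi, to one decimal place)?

Y, total 402.5 mi

Total weighted distance at each candidate:
  X (9, 12): total = 1113.7
  Y (9, 3): total = 402.5
  Z (15, 7): total = 1057.8
  W (12, 5): total = 579.7
Minimum is at Y with total 402.5 mi.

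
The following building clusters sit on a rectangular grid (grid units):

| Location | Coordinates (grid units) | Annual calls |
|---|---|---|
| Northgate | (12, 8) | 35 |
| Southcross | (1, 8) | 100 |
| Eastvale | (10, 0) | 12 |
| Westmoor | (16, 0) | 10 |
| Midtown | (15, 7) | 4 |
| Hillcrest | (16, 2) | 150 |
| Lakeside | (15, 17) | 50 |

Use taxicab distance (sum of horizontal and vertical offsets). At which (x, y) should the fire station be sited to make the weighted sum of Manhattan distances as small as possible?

Manhattan distance separates: Σwᵢ(|x−xᵢ|+|y−yᵢ|) = Σwᵢ|x−xᵢ| + Σwᵢ|y−yᵢ|, so x and y are optimised independently as 1-D weighted medians.
Total weight W = 361; half = 180.5.
x-coordinate, sorted with cumulative weight:
  x=1 (Southcross, w=100) cum 100
  x=10 (Eastvale, w=12) cum 112
  x=12 (Northgate, w=35) cum 147
  x=15 (Midtown, w=4) cum 151
  x=15 (Lakeside, w=50) cum 201  ← median
  x=16 (Westmoor, w=10) cum 211
  x=16 (Hillcrest, w=150) cum 361
⇒ x* = 15
y-coordinate, sorted with cumulative weight:
  y=0 (Eastvale, w=12) cum 12
  y=0 (Westmoor, w=10) cum 22
  y=2 (Hillcrest, w=150) cum 172
  y=7 (Midtown, w=4) cum 176
  y=8 (Northgate, w=35) cum 211  ← median
  y=8 (Southcross, w=100) cum 311
  y=17 (Lakeside, w=50) cum 361
⇒ y* = 8

(15, 8)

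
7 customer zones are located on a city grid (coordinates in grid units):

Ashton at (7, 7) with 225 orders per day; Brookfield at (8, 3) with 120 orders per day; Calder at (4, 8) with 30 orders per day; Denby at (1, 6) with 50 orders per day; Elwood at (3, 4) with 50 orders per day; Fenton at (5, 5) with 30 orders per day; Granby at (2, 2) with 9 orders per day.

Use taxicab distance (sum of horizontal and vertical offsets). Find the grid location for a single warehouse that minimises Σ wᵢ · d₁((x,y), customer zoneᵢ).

Manhattan distance separates: Σwᵢ(|x−xᵢ|+|y−yᵢ|) = Σwᵢ|x−xᵢ| + Σwᵢ|y−yᵢ|, so x and y are optimised independently as 1-D weighted medians.
Total weight W = 514; half = 257.
x-coordinate, sorted with cumulative weight:
  x=1 (Denby, w=50) cum 50
  x=2 (Granby, w=9) cum 59
  x=3 (Elwood, w=50) cum 109
  x=4 (Calder, w=30) cum 139
  x=5 (Fenton, w=30) cum 169
  x=7 (Ashton, w=225) cum 394  ← median
  x=8 (Brookfield, w=120) cum 514
⇒ x* = 7
y-coordinate, sorted with cumulative weight:
  y=2 (Granby, w=9) cum 9
  y=3 (Brookfield, w=120) cum 129
  y=4 (Elwood, w=50) cum 179
  y=5 (Fenton, w=30) cum 209
  y=6 (Denby, w=50) cum 259  ← median
  y=7 (Ashton, w=225) cum 484
  y=8 (Calder, w=30) cum 514
⇒ y* = 6

(7, 6)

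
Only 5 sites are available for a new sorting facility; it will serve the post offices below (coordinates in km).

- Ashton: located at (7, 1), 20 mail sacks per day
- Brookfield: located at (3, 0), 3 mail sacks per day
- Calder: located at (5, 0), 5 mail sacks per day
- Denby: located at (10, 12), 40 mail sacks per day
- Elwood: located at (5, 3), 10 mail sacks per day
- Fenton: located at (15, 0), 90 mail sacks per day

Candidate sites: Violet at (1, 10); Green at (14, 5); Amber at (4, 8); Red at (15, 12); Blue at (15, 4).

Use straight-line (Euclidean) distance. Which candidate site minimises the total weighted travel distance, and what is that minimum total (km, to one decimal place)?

Total weighted distance at each candidate:
  Violet (1, 10): total = 2298.6
  Green (14, 5): total = 1122.6
  Amber (4, 8): total = 1780.4
  Red (15, 12): total = 1815.6
  Blue (15, 4): total = 1100.5
Minimum is at Blue with total 1100.5 km.

Blue, total 1100.5 km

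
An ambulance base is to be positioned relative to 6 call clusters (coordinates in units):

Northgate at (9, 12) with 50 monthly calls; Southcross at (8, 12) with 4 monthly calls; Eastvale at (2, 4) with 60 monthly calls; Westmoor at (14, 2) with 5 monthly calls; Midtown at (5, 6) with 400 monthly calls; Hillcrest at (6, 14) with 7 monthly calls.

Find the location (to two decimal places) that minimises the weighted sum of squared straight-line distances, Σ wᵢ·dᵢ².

(5.16, 6.46)

The minimiser of Σwᵢ‖p−pᵢ‖² is the weighted centroid p* = (Σwᵢpᵢ)/(Σwᵢ).
Σwᵢ = 526.
Σwᵢxᵢ = 50·9 + 4·8 + 60·2 + 5·14 + 400·5 + 7·6 = 2714.
Σwᵢyᵢ = 50·12 + 4·12 + 60·4 + 5·2 + 400·6 + 7·14 = 3396.
x* = 2714/526 = 5.16, y* = 3396/526 = 6.46.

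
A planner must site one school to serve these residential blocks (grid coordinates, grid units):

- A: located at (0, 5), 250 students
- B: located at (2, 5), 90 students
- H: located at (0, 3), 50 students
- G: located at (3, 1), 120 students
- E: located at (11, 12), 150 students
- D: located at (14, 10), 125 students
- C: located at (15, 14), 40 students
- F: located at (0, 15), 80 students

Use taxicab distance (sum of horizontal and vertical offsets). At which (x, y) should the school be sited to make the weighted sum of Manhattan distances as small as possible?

Manhattan distance separates: Σwᵢ(|x−xᵢ|+|y−yᵢ|) = Σwᵢ|x−xᵢ| + Σwᵢ|y−yᵢ|, so x and y are optimised independently as 1-D weighted medians.
Total weight W = 905; half = 452.5.
x-coordinate, sorted with cumulative weight:
  x=0 (A, w=250) cum 250
  x=0 (H, w=50) cum 300
  x=0 (F, w=80) cum 380
  x=2 (B, w=90) cum 470  ← median
  x=3 (G, w=120) cum 590
  x=11 (E, w=150) cum 740
  x=14 (D, w=125) cum 865
  x=15 (C, w=40) cum 905
⇒ x* = 2
y-coordinate, sorted with cumulative weight:
  y=1 (G, w=120) cum 120
  y=3 (H, w=50) cum 170
  y=5 (A, w=250) cum 420
  y=5 (B, w=90) cum 510  ← median
  y=10 (D, w=125) cum 635
  y=12 (E, w=150) cum 785
  y=14 (C, w=40) cum 825
  y=15 (F, w=80) cum 905
⇒ y* = 5

(2, 5)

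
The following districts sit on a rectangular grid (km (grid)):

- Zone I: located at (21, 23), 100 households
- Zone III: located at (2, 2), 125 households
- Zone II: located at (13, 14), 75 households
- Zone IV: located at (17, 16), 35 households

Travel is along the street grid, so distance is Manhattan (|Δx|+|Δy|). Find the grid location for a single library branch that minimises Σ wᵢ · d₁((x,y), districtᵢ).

Manhattan distance separates: Σwᵢ(|x−xᵢ|+|y−yᵢ|) = Σwᵢ|x−xᵢ| + Σwᵢ|y−yᵢ|, so x and y are optimised independently as 1-D weighted medians.
Total weight W = 335; half = 167.5.
x-coordinate, sorted with cumulative weight:
  x=2 (Zone III, w=125) cum 125
  x=13 (Zone II, w=75) cum 200  ← median
  x=17 (Zone IV, w=35) cum 235
  x=21 (Zone I, w=100) cum 335
⇒ x* = 13
y-coordinate, sorted with cumulative weight:
  y=2 (Zone III, w=125) cum 125
  y=14 (Zone II, w=75) cum 200  ← median
  y=16 (Zone IV, w=35) cum 235
  y=23 (Zone I, w=100) cum 335
⇒ y* = 14

(13, 14)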